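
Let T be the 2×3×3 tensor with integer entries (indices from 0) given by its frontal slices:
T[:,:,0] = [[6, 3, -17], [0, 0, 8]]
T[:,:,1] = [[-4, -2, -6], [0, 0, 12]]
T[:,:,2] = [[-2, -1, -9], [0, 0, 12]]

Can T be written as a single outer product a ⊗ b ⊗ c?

The mode-2 unfolding of T (rows indexed by j, columns by (i,k) = (0,0), (0,1), (0,2), (1,0), (1,1), (1,2)) is [[6, -4, -2, 0, 0, 0], [3, -2, -1, 0, 0, 0], [-17, -6, -9, 8, 12, 12]].
There the 2×2 minor on rows j ∈ {0, 2}, columns (i,k) ∈ {(0,0), (0,1)} is det [[6, -4], [-17, -6]] = -104 ≠ 0, so this unfolding has rank ≥ 2; CP rank is at least every unfolding rank, so rank(T) ≥ 2.
In particular rank(T) ≥ 2 > 1, so T is not rank-1.

No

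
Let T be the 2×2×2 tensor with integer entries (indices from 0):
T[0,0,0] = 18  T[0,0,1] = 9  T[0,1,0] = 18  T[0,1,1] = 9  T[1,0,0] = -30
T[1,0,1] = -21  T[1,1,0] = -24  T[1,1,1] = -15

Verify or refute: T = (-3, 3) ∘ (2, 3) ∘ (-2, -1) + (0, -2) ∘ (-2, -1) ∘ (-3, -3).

Reconstruct entry (0,0,0) from the claimed factors: Σₗ aₗ[0]bₗ[0]cₗ[0] = (-3)·(2)·(-2) + (0)·(-2)·(-3) = 12, but T[0,0,0] = 18. The claim is false.

No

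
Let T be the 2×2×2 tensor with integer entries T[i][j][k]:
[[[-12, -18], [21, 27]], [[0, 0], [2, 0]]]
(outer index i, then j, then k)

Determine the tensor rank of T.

Lower bound: the mode-3 unfolding of T (rows indexed by k, columns by (i,j) = (0,0), (0,1), (1,0), (1,1)) is [[-12, 21, 0, 2], [-18, 27, 0, 0]].
There the 2×2 minor on rows k ∈ {0, 1}, columns (i,j) ∈ {(0,0), (0,1)} is det [[-12, 21], [-18, 27]] = 54 ≠ 0, so this unfolding has rank ≥ 2; CP rank is at least every unfolding rank, so rank(T) ≥ 2. (Unfolding ranks only ever bound the CP rank from below — rank(T) can be strictly larger than all of them — so the matching upper bound has to come from an explicit 2-term decomposition.)
Upper bound — finding two terms. Write S_k = T[:,:,k] for the frontal slices: S₀ = [[-12, 21], [0, 2]], S₁ = [[-18, 27], [0, 0]].
If T = a₁ (x) b₁ (x) c₁ + a₂ (x) b₂ (x) c₂ then each S_k = c₁[k]·a₁b₁ᵀ + c₂[k]·a₂b₂ᵀ. S₀ and S₁ are linearly independent, so a₁b₁ᵀ and a₂b₂ᵀ must span the same plane of matrices: they are the rank-1 matrices of the form x·S₀ + y·S₁.
det(x·S₀ + y·S₁) is −24·x² − 36·xy = (-12)·(2·x + 3·y)(x), vanishing at (x:y) = (3:-2) and (0:1).
M₁ = 3·S₀ − 2·S₁ = [[0, 9], [0, 6]] = 3·[3, 2][0, 1]ᵀ and M₂ = S₁ = [[-18, 27], [0, 0]] = (-9)·[1, 0][2, -3]ᵀ, so take a₁ = [3, 2], b₁ = [0, 1], a₂ = [1, 0], b₂ = [2, -3].
Each slice is an integer combination of E₁ = a₁b₁ᵀ and E₂ = a₂b₂ᵀ: S₀ = E₁ − 6·E₂, S₁ = −9·E₂; reading off coefficients, c₁ = [1, 0] and c₂ = [-6, -9].
Hence T = [3, 2] (x) [0, 1] (x) [1, 0] + [1, 0] (x) [2, -3] (x) [-6, -9], so rank(T) ≤ 2.
These bounds meet, so rank(T) = 2.

2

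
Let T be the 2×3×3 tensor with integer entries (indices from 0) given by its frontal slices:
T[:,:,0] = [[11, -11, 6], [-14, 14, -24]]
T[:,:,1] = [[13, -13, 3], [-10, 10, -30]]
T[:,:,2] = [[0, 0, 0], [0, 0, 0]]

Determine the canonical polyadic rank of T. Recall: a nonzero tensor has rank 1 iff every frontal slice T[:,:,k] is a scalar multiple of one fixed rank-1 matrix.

2

Lower bound: the mode-1 unfolding of T (rows indexed by i, columns by (j,k) = (0,0), (0,1), (0,2), (1,0), (1,1), (1,2), (2,0), (2,1), (2,2)) is [[11, 13, 0, -11, -13, 0, 6, 3, 0], [-14, -10, 0, 14, 10, 0, -24, -30, 0]].
There the 2×2 minor on rows i ∈ {0, 1}, columns (j,k) ∈ {(0,0), (0,1)} is det [[11, 13], [-14, -10]] = 72 ≠ 0, so this unfolding has rank ≥ 2; CP rank is at least every unfolding rank, so rank(T) ≥ 2. (This is only a lower bound: in general the CP rank may exceed every unfolding rank, so we still need to exhibit 2 rank-1 terms summing to T.)
Upper bound — finding two terms. Write S_k = T[:,:,k] for the frontal slices: S₀ = [[11, -11, 6], [-14, 14, -24]], S₁ = [[13, -13, 3], [-10, 10, -30]], S₂ = [[0, 0, 0], [0, 0, 0]].
If T = a₁ (x) b₁ (x) c₁ + a₂ (x) b₂ (x) c₂ then each S_k = c₁[k]·a₁b₁ᵀ + c₂[k]·a₂b₂ᵀ. S₀ and S₁ are linearly independent, so a₁b₁ᵀ and a₂b₂ᵀ must span the same plane of matrices: they are the rank-1 matrices of the form x·S₀ + y·S₁.
The 2×2 minor of x·S₀ + y·S₁ on rows {0,1}, columns {0,2} is −180·x² − 540·xy − 360·y² = (-180)·(x + 2·y)(x + y), vanishing at (x:y) = (2:-1) and (1:-1).
M₁ = 2·S₀ − S₁ = [[9, -9, 9], [-18, 18, -18]] = 9·[1, -2][1, -1, 1]ᵀ and M₂ = S₀ − S₁ = [[-2, 2, 3], [-4, 4, 6]] = −[1, 2][2, -2, -3]ᵀ, so take a₁ = [1, -2], b₁ = [1, -1, 1], a₂ = [1, 2], b₂ = [2, -2, -3].
Each slice is an integer combination of E₁ = a₁b₁ᵀ and E₂ = a₂b₂ᵀ: S₀ = 9·E₁ + E₂, S₁ = 9·E₁ + 2·E₂, S₂ = 0; reading off coefficients, c₁ = [9, 9, 0] and c₂ = [1, 2, 0].
Hence T = [1, -2] (x) [1, -1, 1] (x) [9, 9, 0] + [1, 2] (x) [2, -2, -3] (x) [1, 2, 0], so rank(T) ≤ 2.
These bounds meet, so rank(T) = 2.
Check entry T[0,1,1] = -13: (1)·(-1)·(9) + (1)·(-2)·(2) = -13.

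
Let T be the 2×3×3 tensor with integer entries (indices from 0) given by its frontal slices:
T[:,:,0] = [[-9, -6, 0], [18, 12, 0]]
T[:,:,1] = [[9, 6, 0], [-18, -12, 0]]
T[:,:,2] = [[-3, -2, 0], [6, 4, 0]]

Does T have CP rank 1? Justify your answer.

Yes

If T = a ⊗ b ⊗ c then every fibre of T is a multiple of the corresponding factor, so read the factors off the fibres through the nonzero entry T[0,0,0] = -9.
The mode-1 fibre T[:,0,0] = [-9, 18] gives a = [1, -2] (primitive direction); the mode-2 fibre T[0,:,0] = [-9, -6, 0] gives b = [3, 2, 0]; then c[k] = T[0,0,k] / (a[0]·b[0]) = [-9, 9, -3] / 3 = [-3, 3, -1].
Expanding [1, -2] ⊗ [3, 2, 0] ⊗ [-3, 3, -1] reproduces all 18 entries of T, so T = [1, -2] ⊗ [3, 2, 0] ⊗ [-3, 3, -1] and rank(T) ≤ 1.
Equivalently every frontal slice T[:,:,k] is c[k] times the rank-1 matrix [1, -2] ⊗ [3, 2, 0]. So T has rank 1 (it is nonzero).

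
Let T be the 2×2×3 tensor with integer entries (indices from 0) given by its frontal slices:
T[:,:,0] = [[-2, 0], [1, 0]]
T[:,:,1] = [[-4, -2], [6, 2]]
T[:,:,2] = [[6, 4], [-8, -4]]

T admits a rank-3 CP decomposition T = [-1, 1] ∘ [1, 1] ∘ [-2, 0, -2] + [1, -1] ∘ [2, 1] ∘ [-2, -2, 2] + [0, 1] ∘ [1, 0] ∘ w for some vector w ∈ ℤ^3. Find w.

Subtract the known terms from T to get the rank-1 residual R = [0, 1] ∘ [1, 0] ∘ w, so R[i,j,k] = a[i]·b[j]·w[k]. Pick indices with nonzero a[1]·b[0] = (1)·(1) = 1. Only the fibre through (1,0,·) is needed: R[1,0,:] = T[1,0,:] − Σₗ aₗ[1]bₗ[0]cₗ = [1, 6, -8] − (1)·(1)·[-2, 0, -2] − (-1)·(2)·[-2, -2, 2] = [-1, 2, -2]. Then w[k] = R[1,0,k] / 1 for each k, giving w = [-1, 2, -2] / 1 = [-1, 2, -2].

w = [-1, 2, -2]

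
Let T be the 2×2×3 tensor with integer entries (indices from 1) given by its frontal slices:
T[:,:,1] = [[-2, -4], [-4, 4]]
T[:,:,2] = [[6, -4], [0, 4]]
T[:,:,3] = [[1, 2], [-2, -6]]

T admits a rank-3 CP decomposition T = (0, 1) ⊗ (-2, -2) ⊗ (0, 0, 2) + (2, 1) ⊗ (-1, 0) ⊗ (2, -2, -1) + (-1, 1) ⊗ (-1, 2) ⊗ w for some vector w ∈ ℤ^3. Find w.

Subtract the known terms from T to get the rank-1 residual R = (-1, 1) ⊗ (-1, 2) ⊗ w, so R[i,j,k] = a[i]·b[j]·w[k]. Pick indices with nonzero a[1]·b[1] = (-1)·(-1) = 1. Only the fibre through (1,1,·) is needed: R[1,1,:] = T[1,1,:] − Σₗ aₗ[1]bₗ[1]cₗ = [-2, 6, 1] − (0)·(-2)·(0, 0, 2) − (2)·(-1)·(2, -2, -1) = [2, 2, -1]. Then w[k] = R[1,1,k] / 1 for each k, giving w = [2, 2, -1] / 1 = (2, 2, -1).

w = (2, 2, -1)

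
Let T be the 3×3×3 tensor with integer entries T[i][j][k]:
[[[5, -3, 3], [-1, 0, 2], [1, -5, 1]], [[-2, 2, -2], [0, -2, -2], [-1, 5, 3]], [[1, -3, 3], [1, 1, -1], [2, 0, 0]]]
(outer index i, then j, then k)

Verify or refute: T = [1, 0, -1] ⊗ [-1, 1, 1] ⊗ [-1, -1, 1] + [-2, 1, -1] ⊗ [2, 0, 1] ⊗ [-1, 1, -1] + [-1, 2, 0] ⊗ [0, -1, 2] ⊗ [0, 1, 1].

Reconstruct entrywise from the claimed factors. For example, T[0,2,2] = 1 and Σₗ aₗ[0]bₗ[2]cₗ[2] = (1)·(1)·(1) + (-2)·(1)·(-1) + (-1)·(2)·(1) = 1; checking all 27 entries, every one matches. The claim holds.

Yes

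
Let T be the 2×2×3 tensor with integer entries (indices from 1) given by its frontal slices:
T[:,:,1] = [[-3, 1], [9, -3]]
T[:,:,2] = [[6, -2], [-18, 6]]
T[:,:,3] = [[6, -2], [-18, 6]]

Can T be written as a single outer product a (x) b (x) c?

If T = a (x) b (x) c then every fibre of T is a multiple of the corresponding factor, so read the factors off the fibres through the nonzero entry T[1,1,1] = -3.
The mode-1 fibre T[:,1,1] = [-3, 9] gives a = [1, -3] (primitive direction); the mode-2 fibre T[1,:,1] = [-3, 1] gives b = [3, -1]; then c[k] = T[1,1,k] / (a[1]·b[1]) = [-3, 6, 6] / 3 = [-1, 2, 2].
Expanding [1, -3] (x) [3, -1] (x) [-1, 2, 2] reproduces all 12 entries of T, so T = [1, -3] (x) [3, -1] (x) [-1, 2, 2] and rank(T) ≤ 1.
Equivalently every frontal slice T[:,:,k] is c[k] times the rank-1 matrix [1, -3] (x) [3, -1]. So T has rank 1 (it is nonzero).

Yes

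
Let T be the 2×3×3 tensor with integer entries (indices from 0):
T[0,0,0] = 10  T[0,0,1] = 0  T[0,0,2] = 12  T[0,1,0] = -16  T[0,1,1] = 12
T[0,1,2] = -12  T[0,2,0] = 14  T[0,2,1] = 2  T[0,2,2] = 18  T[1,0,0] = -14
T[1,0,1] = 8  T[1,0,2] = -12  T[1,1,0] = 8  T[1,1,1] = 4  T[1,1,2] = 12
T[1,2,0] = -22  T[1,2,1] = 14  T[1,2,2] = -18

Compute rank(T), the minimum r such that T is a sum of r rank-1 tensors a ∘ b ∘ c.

Lower bound: the mode-2 unfolding of T (rows indexed by j, columns by (i,k) = (0,0), (0,1), (0,2), (1,0), (1,1), (1,2)) is [[10, 0, 12, -14, 8, -12], [-16, 12, -12, 8, 4, 12], [14, 2, 18, -22, 14, -18]].
There the 2×2 minor on rows j ∈ {0, 1}, columns (i,k) ∈ {(0,0), (0,1)} is det [[10, 0], [-16, 12]] = 120 ≠ 0, so this unfolding has rank ≥ 2; CP rank is at least every unfolding rank, so rank(T) ≥ 2. (This is only a lower bound: in general the CP rank may exceed every unfolding rank, so we still need to exhibit 2 rank-1 terms summing to T.)
Upper bound — finding two terms. Write S_k = T[:,:,k] for the frontal slices: S₀ = [[10, -16, 14], [-14, 8, -22]], S₁ = [[0, 12, 2], [8, 4, 14]], S₂ = [[12, -12, 18], [-12, 12, -18]].
If T = a₁ ∘ b₁ ∘ c₁ + a₂ ∘ b₂ ∘ c₂ then each S_k = c₁[k]·a₁b₁ᵀ + c₂[k]·a₂b₂ᵀ. S₀ and S₁ are linearly independent, so a₁b₁ᵀ and a₂b₂ᵀ must span the same plane of matrices: they are the rank-1 matrices of the form x·S₀ + y·S₁.
The 2×2 minor of x·S₀ + y·S₁ on rows {0,1}, columns {0,1} is −144·x² + 336·xy − 96·y² = (-48)·(x − 2·y)(3·x − y), vanishing at (x:y) = (2:1) and (1:3).
M₁ = 2·S₀ + S₁ = [[20, -20, 30], [-20, 20, -30]] = 10·[1, -1][2, -2, 3]ᵀ and M₂ = S₀ + 3·S₁ = [[10, 20, 20], [10, 20, 20]] = 10·[1, 1][1, 2, 2]ᵀ, so take a₁ = [1, -1], b₁ = [2, -2, 3], a₂ = [1, 1], b₂ = [1, 2, 2].
Each slice is an integer combination of E₁ = a₁b₁ᵀ and E₂ = a₂b₂ᵀ: S₀ = 6·E₁ − 2·E₂, S₁ = −2·E₁ + 4·E₂, S₂ = 6·E₁; reading off coefficients, c₁ = [6, -2, 6] and c₂ = [-2, 4, 0].
Hence T = [1, -1] ∘ [2, -2, 3] ∘ [6, -2, 6] + [1, 1] ∘ [1, 2, 2] ∘ [-2, 4, 0], so rank(T) ≤ 2.
These bounds meet, so rank(T) = 2.

2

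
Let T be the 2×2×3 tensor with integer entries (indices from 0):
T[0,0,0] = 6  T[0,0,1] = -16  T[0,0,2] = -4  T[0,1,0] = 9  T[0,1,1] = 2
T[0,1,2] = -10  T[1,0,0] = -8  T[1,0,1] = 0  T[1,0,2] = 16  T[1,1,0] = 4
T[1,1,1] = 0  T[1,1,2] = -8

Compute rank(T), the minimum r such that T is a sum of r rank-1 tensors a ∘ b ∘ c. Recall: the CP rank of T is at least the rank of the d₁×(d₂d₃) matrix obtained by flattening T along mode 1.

3

Lower bound: the mode-3 unfolding of T (rows indexed by k, columns by (i,j) = (0,0), (0,1), (1,0), (1,1)) is [[6, 9, -8, 4], [-16, 2, 0, 0], [-4, -10, 16, -8]].
There the 3×3 minor on rows k ∈ {0, 1, 2}, columns (i,j) ∈ {(0,0), (0,1), (1,0)} is det [[6, 9, -8], [-16, 2, 0], [-4, -10, 16]] = 1152 ≠ 0, so this unfolding has rank ≥ 3; CP rank is at least every unfolding rank, so rank(T) ≥ 3. (Unfolding ranks only ever bound the CP rank from below — rank(T) can be strictly larger than all of them — so the matching upper bound has to come from an explicit 3-term decomposition.)
Upper bound: T is a sum of 3 rank-1 terms, T = [1, -2] ∘ [2, -1] ∘ [1, -2, -2] + [1, 0] ∘ [1, 1] ∘ [8, -4, -8] + [1, 1] ∘ [2, -1] ∘ [-2, -4, 4] (one valid choice — decompositions are not unique — normalised so each a, b is primitive with positive first nonzero entry; check it by expanding all entries), so rank(T) ≤ 3.
These bounds meet, so rank(T) = 3.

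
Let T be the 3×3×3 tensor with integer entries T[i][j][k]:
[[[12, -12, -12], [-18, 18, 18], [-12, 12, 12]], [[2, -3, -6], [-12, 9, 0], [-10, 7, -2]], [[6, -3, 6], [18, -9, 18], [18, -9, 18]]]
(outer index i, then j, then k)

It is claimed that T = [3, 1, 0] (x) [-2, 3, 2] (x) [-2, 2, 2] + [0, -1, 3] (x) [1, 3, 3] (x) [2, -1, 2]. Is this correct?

Reconstruct entrywise from the claimed factors. For example, T[0,0,2] = -12 and Σₗ aₗ[0]bₗ[0]cₗ[2] = (3)·(-2)·(2) + (0)·(1)·(2) = -12; checking all 27 entries, every one matches. The claim holds.

Yes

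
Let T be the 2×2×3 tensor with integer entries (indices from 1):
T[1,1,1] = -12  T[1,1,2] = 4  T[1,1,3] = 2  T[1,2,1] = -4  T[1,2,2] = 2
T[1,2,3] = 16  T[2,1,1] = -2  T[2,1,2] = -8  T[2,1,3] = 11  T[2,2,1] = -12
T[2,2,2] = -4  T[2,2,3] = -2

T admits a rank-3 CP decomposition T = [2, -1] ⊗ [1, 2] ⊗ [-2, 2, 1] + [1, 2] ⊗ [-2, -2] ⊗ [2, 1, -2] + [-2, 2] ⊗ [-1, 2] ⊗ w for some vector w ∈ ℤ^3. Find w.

w = [-2, 1, -2]

Subtract the known terms from T to get the rank-1 residual R = [-2, 2] ⊗ [-1, 2] ⊗ w, so R[i,j,k] = a[i]·b[j]·w[k]. Pick indices with nonzero a[1]·b[1] = (-2)·(-1) = 2. Only the fibre through (1,1,·) is needed: R[1,1,:] = T[1,1,:] − Σₗ aₗ[1]bₗ[1]cₗ = [-12, 4, 2] − (2)·(1)·[-2, 2, 1] − (1)·(-2)·[2, 1, -2] = [-4, 2, -4]. Then w[k] = R[1,1,k] / 2 for each k, giving w = [-4, 2, -4] / 2 = [-2, 1, -2].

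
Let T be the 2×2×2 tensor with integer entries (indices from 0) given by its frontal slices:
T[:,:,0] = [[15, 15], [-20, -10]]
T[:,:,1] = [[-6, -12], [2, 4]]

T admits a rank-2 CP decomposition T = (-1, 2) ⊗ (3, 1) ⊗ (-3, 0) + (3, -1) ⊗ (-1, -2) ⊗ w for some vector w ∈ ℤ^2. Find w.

Subtract the known terms from T to get the rank-1 residual R = (3, -1) ⊗ (-1, -2) ⊗ w, so R[i,j,k] = a[i]·b[j]·w[k]. Pick indices with nonzero a[0]·b[0] = (3)·(-1) = -3. Only the fibre through (0,0,·) is needed: R[0,0,:] = T[0,0,:] − Σₗ aₗ[0]bₗ[0]cₗ = [15, -6] − (-1)·(3)·(-3, 0) = [6, -6]. Then w[k] = R[0,0,k] / -3 for each k, giving w = [6, -6] / -3 = (-2, 2).

w = (-2, 2)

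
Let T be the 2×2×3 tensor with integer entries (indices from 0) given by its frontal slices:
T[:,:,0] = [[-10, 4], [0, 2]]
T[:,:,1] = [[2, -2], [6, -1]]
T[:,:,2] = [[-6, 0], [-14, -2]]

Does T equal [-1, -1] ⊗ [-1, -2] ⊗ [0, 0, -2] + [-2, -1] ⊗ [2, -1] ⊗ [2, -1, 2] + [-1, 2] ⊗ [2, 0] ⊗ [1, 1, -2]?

Yes

Reconstruct entrywise from the claimed factors. For example, T[0,0,2] = -6 and Σₗ aₗ[0]bₗ[0]cₗ[2] = (-1)·(-1)·(-2) + (-2)·(2)·(2) + (-1)·(2)·(-2) = -6; checking all 12 entries, every one matches. The claim holds.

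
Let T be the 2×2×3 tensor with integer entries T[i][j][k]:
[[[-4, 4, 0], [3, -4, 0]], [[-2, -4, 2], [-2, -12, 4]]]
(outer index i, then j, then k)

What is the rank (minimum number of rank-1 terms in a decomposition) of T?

3

Lower bound: the mode-3 unfolding of T (rows indexed by k, columns by (i,j) = (0,0), (0,1), (1,0), (1,1)) is [[-4, 3, -2, -2], [4, -4, -4, -12], [0, 0, 2, 4]].
There the 3×3 minor on rows k ∈ {0, 1, 2}, columns (i,j) ∈ {(0,0), (0,1), (1,0)} is det [[-4, 3, -2], [4, -4, -4], [0, 0, 2]] = 8 ≠ 0, so this unfolding has rank ≥ 3; CP rank is at least every unfolding rank, so rank(T) ≥ 3. (Flattening ranks never certify an upper bound on CP rank; for that we must actually write T with 3 rank-1 terms.)
Upper bound: T is a sum of 3 rank-1 terms, T = [0, 1] ⊗ [1, 2] ⊗ [-2, -4, 2] + [1, 0] ⊗ [2, -1] ⊗ [-2, 2, 0] + [1, 2] ⊗ [0, 1] ⊗ [1, -2, 0] (written with every a and b primitive with positive leading entry and the scale carried by c; CP decompositions are not unique, and this one is verified by expanding entrywise), so rank(T) ≤ 3.
These bounds meet, so rank(T) = 3.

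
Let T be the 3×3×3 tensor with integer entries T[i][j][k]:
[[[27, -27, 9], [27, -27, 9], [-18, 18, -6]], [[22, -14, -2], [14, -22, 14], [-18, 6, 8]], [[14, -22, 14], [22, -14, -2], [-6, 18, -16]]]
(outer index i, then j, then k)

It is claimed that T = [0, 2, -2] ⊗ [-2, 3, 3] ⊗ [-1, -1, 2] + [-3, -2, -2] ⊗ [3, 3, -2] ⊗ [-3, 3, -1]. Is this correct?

No

Reconstruct entry (1,1,0) from the claimed factors: Σₗ aₗ[1]bₗ[1]cₗ[0] = (2)·(3)·(-1) + (-2)·(3)·(-3) = 12, but T[1,1,0] = 14. The claim is false.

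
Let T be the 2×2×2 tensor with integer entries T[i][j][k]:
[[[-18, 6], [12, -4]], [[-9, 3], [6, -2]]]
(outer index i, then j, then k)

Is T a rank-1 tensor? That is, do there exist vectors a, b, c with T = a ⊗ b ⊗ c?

If T = a ⊗ b ⊗ c then every fibre of T is a multiple of the corresponding factor, so read the factors off the fibres through the nonzero entry T[0,0,0] = -18.
The mode-1 fibre T[:,0,0] = [-18, -9] gives a = [2, 1] (primitive direction); the mode-2 fibre T[0,:,0] = [-18, 12] gives b = [3, -2]; then c[k] = T[0,0,k] / (a[0]·b[0]) = [-18, 6] / 6 = [-3, 1].
Expanding [2, 1] ⊗ [3, -2] ⊗ [-3, 1] reproduces all 8 entries of T, so T = [2, 1] ⊗ [3, -2] ⊗ [-3, 1] and rank(T) ≤ 1.
Equivalently every frontal slice T[:,:,k] is c[k] times the rank-1 matrix [2, 1] ⊗ [3, -2]. So T has rank 1 (it is nonzero).

Yes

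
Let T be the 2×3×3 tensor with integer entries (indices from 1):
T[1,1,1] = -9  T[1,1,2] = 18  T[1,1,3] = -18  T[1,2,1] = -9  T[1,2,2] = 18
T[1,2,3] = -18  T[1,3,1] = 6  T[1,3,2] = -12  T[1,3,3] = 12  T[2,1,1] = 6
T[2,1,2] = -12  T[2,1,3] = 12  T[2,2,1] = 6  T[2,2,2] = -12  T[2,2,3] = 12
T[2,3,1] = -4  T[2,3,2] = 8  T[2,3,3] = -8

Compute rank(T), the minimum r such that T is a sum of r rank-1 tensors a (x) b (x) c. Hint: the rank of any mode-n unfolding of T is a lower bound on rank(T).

Lower bound: T ≠ 0 (e.g. T[1,1,1] = -9), so rank(T) ≥ 1.
Upper bound: if T = a (x) b (x) c then every fibre of T is a multiple of the corresponding factor, so read the factors off the fibres through the nonzero entry T[1,1,1] = -9.
The mode-1 fibre T[:,1,1] = [-9, 6] gives a = (3, -2) (primitive direction); the mode-2 fibre T[1,:,1] = [-9, -9, 6] gives b = (3, 3, -2); then c[k] = T[1,1,k] / (a[1]·b[1]) = [-9, 18, -18] / 9 = (-1, 2, -2).
Expanding (3, -2) (x) (3, 3, -2) (x) (-1, 2, -2) reproduces all 18 entries of T, so T = (3, -2) (x) (3, 3, -2) (x) (-1, 2, -2) and rank(T) ≤ 1.
These bounds meet, so rank(T) = 1.
Check entry T[1,1,1] = -9: (3)·(3)·(-1) = -9.

1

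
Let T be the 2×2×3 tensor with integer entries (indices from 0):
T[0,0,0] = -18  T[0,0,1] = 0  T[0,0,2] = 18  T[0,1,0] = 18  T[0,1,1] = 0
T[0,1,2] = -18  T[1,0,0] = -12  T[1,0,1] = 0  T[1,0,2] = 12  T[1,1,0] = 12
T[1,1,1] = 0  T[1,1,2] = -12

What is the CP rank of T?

Lower bound: T ≠ 0 (e.g. T[0,0,0] = -18), so rank(T) ≥ 1.
Upper bound: the mode-1 fibre T[:,0,0] = [-18, -12] gives a = (3, 2) (primitive direction); the mode-2 fibre T[0,:,0] = [-18, 18] gives b = (1, -1); then c[k] = T[0,0,k] / (a[0]·b[0]) = [-18, 0, 18] / 3 = (-6, 0, 6).
Expanding (3, 2) ⊗ (1, -1) ⊗ (-6, 0, 6) reproduces all 12 entries of T, so T = (3, 2) ⊗ (1, -1) ⊗ (-6, 0, 6) and rank(T) ≤ 1.
These bounds meet, so rank(T) = 1.

1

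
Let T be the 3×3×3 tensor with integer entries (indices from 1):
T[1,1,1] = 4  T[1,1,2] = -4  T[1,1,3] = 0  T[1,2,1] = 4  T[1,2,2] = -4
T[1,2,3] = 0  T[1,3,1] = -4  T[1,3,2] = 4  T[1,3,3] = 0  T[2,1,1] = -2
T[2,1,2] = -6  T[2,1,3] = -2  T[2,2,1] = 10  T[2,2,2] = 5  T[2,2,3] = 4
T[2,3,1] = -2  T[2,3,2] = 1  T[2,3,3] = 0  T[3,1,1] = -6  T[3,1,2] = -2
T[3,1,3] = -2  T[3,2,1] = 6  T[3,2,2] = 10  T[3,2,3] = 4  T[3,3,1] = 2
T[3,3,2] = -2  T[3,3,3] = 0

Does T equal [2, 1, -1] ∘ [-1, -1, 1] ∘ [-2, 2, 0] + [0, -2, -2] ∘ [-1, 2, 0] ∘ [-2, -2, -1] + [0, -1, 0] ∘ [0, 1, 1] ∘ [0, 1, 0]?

Yes

Reconstruct entrywise from the claimed factors. For example, T[2,2,3] = 4 and Σₗ aₗ[2]bₗ[2]cₗ[3] = (1)·(-1)·(0) + (-2)·(2)·(-1) + (-1)·(1)·(0) = 4; checking all 27 entries, every one matches. The claim holds.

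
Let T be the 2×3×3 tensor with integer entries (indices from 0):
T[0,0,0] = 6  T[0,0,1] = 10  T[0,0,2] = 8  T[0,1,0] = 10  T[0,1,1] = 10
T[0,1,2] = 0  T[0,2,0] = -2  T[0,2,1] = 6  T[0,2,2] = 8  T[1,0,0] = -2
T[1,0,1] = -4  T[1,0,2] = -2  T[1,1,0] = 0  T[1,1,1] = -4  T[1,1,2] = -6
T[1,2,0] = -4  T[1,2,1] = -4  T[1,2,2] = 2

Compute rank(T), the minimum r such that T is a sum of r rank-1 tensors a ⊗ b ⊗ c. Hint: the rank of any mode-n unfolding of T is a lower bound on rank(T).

3

Lower bound: the mode-2 unfolding of T (rows indexed by j, columns by (i,k) = (0,0), (0,1), (0,2), (1,0), (1,1), (1,2)) is [[6, 10, 8, -2, -4, -2], [10, 10, 0, 0, -4, -6], [-2, 6, 8, -4, -4, 2]].
There the 3×3 minor on rows j ∈ {0, 1, 2}, columns (i,k) ∈ {(0,0), (0,1), (0,2)} is det [[6, 10, 8], [10, 10, 0], [-2, 6, 8]] = 320 ≠ 0, so this unfolding has rank ≥ 3; CP rank is at least every unfolding rank, so rank(T) ≥ 3. (Flattening ranks never certify an upper bound on CP rank; for that we must actually write T with 3 rank-1 terms.)
Upper bound: T is a sum of 3 rank-1 terms, T = [1, 0] ⊗ [1, 1, -1] ⊗ [2, 2, 4] + [2, -1] ⊗ [1, 1, 1] ⊗ [2, 4, 2] + [2, 1] ⊗ [0, 1, -1] ⊗ [2, 0, -4] (written with every a and b primitive with positive leading entry and the scale carried by c; CP decompositions are not unique, and this one is verified by expanding entrywise), so rank(T) ≤ 3.
These bounds meet, so rank(T) = 3.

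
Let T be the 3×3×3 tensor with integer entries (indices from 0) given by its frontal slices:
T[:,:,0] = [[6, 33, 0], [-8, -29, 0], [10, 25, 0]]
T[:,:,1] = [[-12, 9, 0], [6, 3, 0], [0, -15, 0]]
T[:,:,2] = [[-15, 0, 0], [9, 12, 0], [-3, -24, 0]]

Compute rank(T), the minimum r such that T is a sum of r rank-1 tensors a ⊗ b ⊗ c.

Lower bound: the mode-3 unfolding of T (rows indexed by k, columns by (i,j) = (0,0), (0,1), (0,2), (1,0), (1,1), (1,2), (2,0), (2,1), (2,2)) is [[6, 33, 0, -8, -29, 0, 10, 25, 0], [-12, 9, 0, 6, 3, 0, 0, -15, 0], [-15, 0, 0, 9, 12, 0, -3, -24, 0]].
There the 2×2 minor on rows k ∈ {0, 1}, columns (i,j) ∈ {(0,0), (0,1)} is det [[6, 33], [-12, 9]] = 450 ≠ 0, so this unfolding has rank ≥ 2; CP rank is at least every unfolding rank, so rank(T) ≥ 2. (Unfolding ranks only ever bound the CP rank from below — rank(T) can be strictly larger than all of them — so the matching upper bound has to come from an explicit 2-term decomposition.)
Upper bound — finding two terms. Write S_k = T[:,:,k] for the frontal slices: S₀ = [[6, 33, 0], [-8, -29, 0], [10, 25, 0]], S₁ = [[-12, 9, 0], [6, 3, 0], [0, -15, 0]], S₂ = [[-15, 0, 0], [9, 12, 0], [-3, -24, 0]].
If T = a₁ ⊗ b₁ ⊗ c₁ + a₂ ⊗ b₂ ⊗ c₂ then each S_k = c₁[k]·a₁b₁ᵀ + c₂[k]·a₂b₂ᵀ. S₀ and S₁ are linearly independent, so a₁b₁ᵀ and a₂b₂ᵀ must span the same plane of matrices: they are the rank-1 matrices of the form x·S₀ + y·S₁.
The 2×2 minor of x·S₀ + y·S₁ on rows {0,1}, columns {0,1} is 90·x² + 240·xy − 90·y² = 30·(x + 3·y)(3·x − y), vanishing at (x:y) = (3:-1) and (1:3).
M₁ = 3·S₀ − S₁ = [[30, 90, 0], [-30, -90, 0], [30, 90, 0]] = 30·[1, -1, 1][1, 3, 0]ᵀ and M₂ = S₀ + 3·S₁ = [[-30, 60, 0], [10, -20, 0], [10, -20, 0]] = (-10)·[3, -1, -1][1, -2, 0]ᵀ, so take a₁ = [1, -1, 1], b₁ = [1, 3, 0], a₂ = [3, -1, -1], b₂ = [1, -2, 0].
Each slice is an integer combination of E₁ = a₁b₁ᵀ and E₂ = a₂b₂ᵀ: S₀ = 9·E₁ − E₂, S₁ = −3·E₁ − 3·E₂, S₂ = −6·E₁ − 3·E₂; reading off coefficients, c₁ = [9, -3, -6] and c₂ = [-1, -3, -3].
Hence T = [1, -1, 1] ⊗ [1, 3, 0] ⊗ [9, -3, -6] + [3, -1, -1] ⊗ [1, -2, 0] ⊗ [-1, -3, -3], so rank(T) ≤ 2.
These bounds meet, so rank(T) = 2.

2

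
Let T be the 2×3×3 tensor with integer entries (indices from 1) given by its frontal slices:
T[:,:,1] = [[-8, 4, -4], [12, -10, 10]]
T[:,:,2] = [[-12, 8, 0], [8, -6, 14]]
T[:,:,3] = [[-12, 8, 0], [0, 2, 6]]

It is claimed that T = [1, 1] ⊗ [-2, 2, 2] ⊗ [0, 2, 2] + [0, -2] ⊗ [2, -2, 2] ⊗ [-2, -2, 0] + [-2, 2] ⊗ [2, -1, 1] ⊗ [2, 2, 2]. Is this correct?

No

Reconstruct entry (2,1,1) from the claimed factors: Σₗ aₗ[2]bₗ[1]cₗ[1] = (1)·(-2)·(0) + (-2)·(2)·(-2) + (2)·(2)·(2) = 16, but T[2,1,1] = 12. The claim is false.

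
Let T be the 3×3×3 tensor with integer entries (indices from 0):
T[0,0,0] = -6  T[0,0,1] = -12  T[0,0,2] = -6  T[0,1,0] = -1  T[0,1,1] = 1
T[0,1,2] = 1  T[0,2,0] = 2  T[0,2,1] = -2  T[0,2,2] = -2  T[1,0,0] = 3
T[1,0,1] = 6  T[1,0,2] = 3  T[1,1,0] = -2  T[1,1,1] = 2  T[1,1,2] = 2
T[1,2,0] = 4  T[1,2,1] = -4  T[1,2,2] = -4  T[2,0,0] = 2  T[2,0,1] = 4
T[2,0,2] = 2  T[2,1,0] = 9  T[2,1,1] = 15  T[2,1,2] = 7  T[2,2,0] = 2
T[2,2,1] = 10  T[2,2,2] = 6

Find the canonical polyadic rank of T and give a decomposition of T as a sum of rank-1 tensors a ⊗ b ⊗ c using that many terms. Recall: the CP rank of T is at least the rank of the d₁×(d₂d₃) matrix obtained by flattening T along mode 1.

rank(T) = 3

Lower bound: the mode-1 unfolding of T (rows indexed by i, columns by (j,k) = (0,0), (0,1), (0,2), (1,0), (1,1), (1,2), (2,0), (2,1), (2,2)) is [[-6, -12, -6, -1, 1, 1, 2, -2, -2], [3, 6, 3, -2, 2, 2, 4, -4, -4], [2, 4, 2, 9, 15, 7, 2, 10, 6]].
There the 3×3 minor on rows i ∈ {0, 1, 2}, columns (j,k) ∈ {(0,0), (1,0), (1,1)} is det [[-6, -1, 1], [3, -2, 2], [2, 9, 15]] = 360 ≠ 0, so this unfolding has rank ≥ 3; CP rank is at least every unfolding rank, so rank(T) ≥ 3. (Unfolding ranks only ever bound the CP rank from below — rank(T) can be strictly larger than all of them — so the matching upper bound has to come from an explicit 3-term decomposition.)
Upper bound: T is a sum of 3 rank-1 terms, T = [1, 2, -1] ⊗ [0, 1, -2] ⊗ [-1, 1, 1] + [2, -1, -2] ⊗ [2, 2, 1] ⊗ [-1, -2, -1] + [2, -1, 2] ⊗ [1, -2, -1] ⊗ [-1, -2, -1] (one valid choice — decompositions are not unique — normalised so each a, b is primitive with positive first nonzero entry; check it by expanding all entries), so rank(T) ≤ 3.
These bounds meet, so rank(T) = 3.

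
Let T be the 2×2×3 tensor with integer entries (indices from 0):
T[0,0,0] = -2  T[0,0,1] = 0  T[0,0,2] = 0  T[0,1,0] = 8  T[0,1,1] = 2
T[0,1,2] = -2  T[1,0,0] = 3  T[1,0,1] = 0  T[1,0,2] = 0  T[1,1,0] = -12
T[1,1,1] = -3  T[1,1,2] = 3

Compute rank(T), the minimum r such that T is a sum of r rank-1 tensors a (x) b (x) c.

2

Lower bound: the mode-3 unfolding of T (rows indexed by k, columns by (i,j) = (0,0), (0,1), (1,0), (1,1)) is [[-2, 8, 3, -12], [0, 2, 0, -3], [0, -2, 0, 3]].
There the 2×2 minor on rows k ∈ {0, 1}, columns (i,j) ∈ {(0,0), (0,1)} is det [[-2, 8], [0, 2]] = -4 ≠ 0, so this unfolding has rank ≥ 2; CP rank is at least every unfolding rank, so rank(T) ≥ 2. (Unfolding ranks only ever bound the CP rank from below — rank(T) can be strictly larger than all of them — so the matching upper bound has to come from an explicit 2-term decomposition.)
Upper bound — finding two terms. Every mode-1 slice of T is a multiple of one matrix: T[i,:,:] = a[i]·M with a = [2, -3] and M = [[-1, 0, 0], [4, 1, -1]] (rows indexed by j, columns by k). So it suffices to write M as a sum of two rank-1 matrices.
Splitting M by its rows (j = 0, 1), M = [1, 0][-1, 0, 0]ᵀ + [0, 1][4, 1, -1]ᵀ.
Hence T = [2, -3] (x) [1, 0] (x) [-1, 0, 0] + [2, -3] (x) [0, 1] (x) [4, 1, -1], so rank(T) ≤ 2.
These bounds meet, so rank(T) = 2.
Check entry T[0,0,1] = 0: (2)·(1)·(0) + (2)·(0)·(1) = 0.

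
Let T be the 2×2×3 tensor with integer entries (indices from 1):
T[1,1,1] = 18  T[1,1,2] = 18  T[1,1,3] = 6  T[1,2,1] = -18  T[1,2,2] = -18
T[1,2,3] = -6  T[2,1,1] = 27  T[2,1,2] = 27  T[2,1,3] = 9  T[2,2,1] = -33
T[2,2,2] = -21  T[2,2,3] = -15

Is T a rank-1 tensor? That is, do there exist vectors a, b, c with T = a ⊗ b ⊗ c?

The mode-3 unfolding of T (rows indexed by k, columns by (i,j) = (1,1), (1,2), (2,1), (2,2)) is [[18, -18, 27, -33], [18, -18, 27, -21], [6, -6, 9, -15]].
There the 2×2 minor on rows k ∈ {1, 2}, columns (i,j) ∈ {(1,1), (2,2)} is det [[18, -33], [18, -21]] = 216 ≠ 0, so this unfolding has rank ≥ 2; CP rank is at least every unfolding rank, so rank(T) ≥ 2.
In particular rank(T) ≥ 2 > 1, so T is not rank-1.

No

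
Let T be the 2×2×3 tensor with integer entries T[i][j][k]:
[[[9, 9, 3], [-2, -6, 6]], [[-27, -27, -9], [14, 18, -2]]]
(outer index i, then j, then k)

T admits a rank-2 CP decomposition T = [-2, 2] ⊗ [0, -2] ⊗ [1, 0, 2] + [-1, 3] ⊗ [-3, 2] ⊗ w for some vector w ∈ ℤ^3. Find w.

w = [3, 3, 1]

Subtract the known terms from T to get the rank-1 residual R = [-1, 3] ⊗ [-3, 2] ⊗ w, so R[i,j,k] = a[i]·b[j]·w[k]. Pick indices with nonzero a[0]·b[0] = (-1)·(-3) = 3. Only the fibre through (0,0,·) is needed: R[0,0,:] = T[0,0,:] − Σₗ aₗ[0]bₗ[0]cₗ = [9, 9, 3] − (-2)·(0)·[1, 0, 2] = [9, 9, 3]. Then w[k] = R[0,0,k] / 3 for each k, giving w = [9, 9, 3] / 3 = [3, 3, 1].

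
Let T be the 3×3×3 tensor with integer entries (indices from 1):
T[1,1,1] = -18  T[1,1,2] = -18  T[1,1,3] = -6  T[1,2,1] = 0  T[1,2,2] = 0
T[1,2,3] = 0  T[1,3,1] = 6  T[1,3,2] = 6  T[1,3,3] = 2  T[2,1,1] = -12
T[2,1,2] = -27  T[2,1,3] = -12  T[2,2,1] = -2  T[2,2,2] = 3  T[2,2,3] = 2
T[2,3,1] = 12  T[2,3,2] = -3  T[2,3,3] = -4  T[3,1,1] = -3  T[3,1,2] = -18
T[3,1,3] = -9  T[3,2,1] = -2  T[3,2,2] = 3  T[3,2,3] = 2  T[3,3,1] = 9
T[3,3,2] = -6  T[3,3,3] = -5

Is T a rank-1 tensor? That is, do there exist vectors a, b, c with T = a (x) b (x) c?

No

The mode-1 unfolding of T (rows indexed by i, columns by (j,k) = (1,1), (1,2), (1,3), (2,1), (2,2), (2,3), (3,1), (3,2), (3,3)) is [[-18, -18, -6, 0, 0, 0, 6, 6, 2], [-12, -27, -12, -2, 3, 2, 12, -3, -4], [-3, -18, -9, -2, 3, 2, 9, -6, -5]].
There the 2×2 minor on rows i ∈ {1, 2}, columns (j,k) ∈ {(1,1), (1,2)} is det [[-18, -18], [-12, -27]] = 270 ≠ 0, so this unfolding has rank ≥ 2; CP rank is at least every unfolding rank, so rank(T) ≥ 2.
In particular rank(T) ≥ 2 > 1, so T is not rank-1.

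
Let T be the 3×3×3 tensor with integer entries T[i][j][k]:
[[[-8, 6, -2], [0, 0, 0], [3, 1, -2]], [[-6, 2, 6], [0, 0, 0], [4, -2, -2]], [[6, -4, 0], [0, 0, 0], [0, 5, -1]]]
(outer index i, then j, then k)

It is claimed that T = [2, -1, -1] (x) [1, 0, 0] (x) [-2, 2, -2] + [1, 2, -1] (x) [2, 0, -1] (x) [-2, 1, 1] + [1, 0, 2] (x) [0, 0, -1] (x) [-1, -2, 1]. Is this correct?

Yes

Reconstruct entrywise from the claimed factors. For example, T[2,2,2] = -1 and Σₗ aₗ[2]bₗ[2]cₗ[2] = (-1)·(0)·(-2) + (-1)·(-1)·(1) + (2)·(-1)·(1) = -1; checking all 27 entries, every one matches. The claim holds.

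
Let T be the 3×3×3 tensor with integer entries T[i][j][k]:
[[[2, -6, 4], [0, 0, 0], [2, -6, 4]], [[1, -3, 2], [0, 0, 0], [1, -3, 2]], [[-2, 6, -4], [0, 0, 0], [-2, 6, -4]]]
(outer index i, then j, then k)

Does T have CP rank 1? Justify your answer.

Yes

If T = a ∘ b ∘ c then every fibre of T is a multiple of the corresponding factor, so read the factors off the fibres through the nonzero entry T[0,0,0] = 2.
The mode-1 fibre T[:,0,0] = [2, 1, -2] gives a = (2, 1, -2) (primitive direction); the mode-2 fibre T[0,:,0] = [2, 0, 2] gives b = (1, 0, 1); then c[k] = T[0,0,k] / (a[0]·b[0]) = [2, -6, 4] / 2 = (1, -3, 2).
Expanding (2, 1, -2) ∘ (1, 0, 1) ∘ (1, -3, 2) reproduces all 27 entries of T, so T = (2, 1, -2) ∘ (1, 0, 1) ∘ (1, -3, 2) and rank(T) ≤ 1.
Equivalently every frontal slice T[:,:,k] is c[k] times the rank-1 matrix (2, 1, -2) ∘ (1, 0, 1). So T has rank 1 (it is nonzero).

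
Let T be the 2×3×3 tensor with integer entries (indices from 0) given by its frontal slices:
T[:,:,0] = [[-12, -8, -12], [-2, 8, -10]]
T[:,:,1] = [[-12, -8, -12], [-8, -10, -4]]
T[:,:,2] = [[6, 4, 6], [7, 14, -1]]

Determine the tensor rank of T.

Lower bound: in the mode-2 unfolding of T (rows indexed by j, columns by (i,k)) the 2×2 minor on rows j ∈ {0, 1}, columns (i,k) ∈ {(0,0), (1,0)} is det [[-12, -2], [-8, 8]] = -112 ≠ 0, so that unfolding has rank ≥ 2 and hence rank(T) ≥ 2 (CP rank is at least every unfolding rank, though it can be larger).
Upper bound: with S_k = T[:,:,k], the two rank-1 terms a₁b₁ᵀ, a₂b₂ᵀ are the rank-1 members of the pencil x·S₀ + y·S₁.
The 2×2 minor of x·S₀ + y·S₁ on rows {0,1}, columns {0,1} is −112·x² − 56·xy + 56·y² = (-56)·(2·x − y)(x + y), vanishing at (x:y) = (1:2) and (1:-1).
M₁ = S₀ + 2·S₁ = [[-36, -24, -36], [-18, -12, -18]] = (-6)·(2, 1)(3, 2, 3)ᵀ and M₂ = S₀ − S₁ = [[0, 0, 0], [6, 18, -6]] = 6·(0, 1)(1, 3, -1)ᵀ, so take a₁ = (2, 1), b₁ = (3, 2, 3), a₂ = (0, 1), b₂ = (1, 3, -1).
Each slice is an integer combination of E₁ = a₁b₁ᵀ and E₂ = a₂b₂ᵀ: S₀ = −2·E₁ + 4·E₂, S₁ = −2·E₁ − 2·E₂, S₂ = E₁ + 4·E₂; reading off coefficients, c₁ = (-2, -2, 1) and c₂ = (4, -2, 4).
Hence T = (2, 1) ⊗ (3, 2, 3) ⊗ (-2, -2, 1) + (0, 1) ⊗ (1, 3, -1) ⊗ (4, -2, 4), so rank(T) ≤ 2.
These bounds meet, so rank(T) = 2.

2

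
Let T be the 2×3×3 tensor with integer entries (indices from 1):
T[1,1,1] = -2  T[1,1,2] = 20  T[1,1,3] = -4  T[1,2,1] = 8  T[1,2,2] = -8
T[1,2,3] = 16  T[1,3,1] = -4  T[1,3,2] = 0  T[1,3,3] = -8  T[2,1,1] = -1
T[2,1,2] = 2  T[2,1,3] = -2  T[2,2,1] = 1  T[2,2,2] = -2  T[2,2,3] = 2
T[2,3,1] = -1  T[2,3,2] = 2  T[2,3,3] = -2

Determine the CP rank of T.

Lower bound: the mode-2 unfolding of T (rows indexed by j, columns by (i,k) = (1,1), (1,2), (1,3), (2,1), (2,2), (2,3)) is [[-2, 20, -4, -1, 2, -2], [8, -8, 16, 1, -2, 2], [-4, 0, -8, -1, 2, -2]].
There the 3×3 minor on rows j ∈ {1, 2, 3}, columns (i,k) ∈ {(1,1), (1,2), (2,1)} is det [[-2, 20, -1], [8, -8, 1], [-4, 0, -1]] = 96 ≠ 0, so this unfolding has rank ≥ 3; CP rank is at least every unfolding rank, so rank(T) ≥ 3. (Unfolding ranks only ever bound the CP rank from below — rank(T) can be strictly larger than all of them — so the matching upper bound has to come from an explicit 3-term decomposition.)
Upper bound: T is a sum of 3 rank-1 terms, T = [1, 0] ∘ [2, 1, -1] ∘ [2, 4, 4] + [2, -1] ∘ [1, -1, 0] ∘ [-1, 2, -2] + [2, 1] ∘ [2, -2, 1] ∘ [-1, 2, -2] (one valid choice — decompositions are not unique — normalised so each a, b is primitive with positive first nonzero entry; check it by expanding all entries), so rank(T) ≤ 3.
These bounds meet, so rank(T) = 3.

3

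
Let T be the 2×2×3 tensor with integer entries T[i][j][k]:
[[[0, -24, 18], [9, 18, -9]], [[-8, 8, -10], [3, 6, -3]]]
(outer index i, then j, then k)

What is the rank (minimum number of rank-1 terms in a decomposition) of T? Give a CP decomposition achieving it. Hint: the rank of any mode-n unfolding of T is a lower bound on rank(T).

rank(T) = 2

Lower bound: the mode-1 unfolding of T (rows indexed by i, columns by (j,k) = (0,0), (0,1), (0,2), (1,0), (1,1), (1,2)) is [[0, -24, 18, 9, 18, -9], [-8, 8, -10, 3, 6, -3]].
There the 2×2 minor on rows i ∈ {0, 1}, columns (j,k) ∈ {(0,0), (0,1)} is det [[0, -24], [-8, 8]] = -192 ≠ 0, so this unfolding has rank ≥ 2; CP rank is at least every unfolding rank, so rank(T) ≥ 2. (Flattening ranks never certify an upper bound on CP rank; for that we must actually write T with 2 rank-1 terms.)
Upper bound — finding two terms. Write S_k = T[:,:,k] for the frontal slices: S₀ = [[0, 9], [-8, 3]], S₁ = [[-24, 18], [8, 6]], S₂ = [[18, -9], [-10, -3]].
If T = a₁ ⊗ b₁ ⊗ c₁ + a₂ ⊗ b₂ ⊗ c₂ then each S_k = c₁[k]·a₁b₁ᵀ + c₂[k]·a₂b₂ᵀ. S₀ and S₁ are linearly independent, so a₁b₁ᵀ and a₂b₂ᵀ must span the same plane of matrices: they are the rank-1 matrices of the form x·S₀ + y·S₁.
det(x·S₀ + y·S₁) is 72·x² − 288·y² = 72·(x − 2·y)(x + 2·y), vanishing at (x:y) = (2:1) and (2:-1).
M₁ = 2·S₀ + S₁ = [[-24, 36], [-8, 12]] = (-4)·[3, 1][2, -3]ᵀ and M₂ = 2·S₀ − S₁ = [[24, 0], [-24, 0]] = 24·[1, -1][1, 0]ᵀ, so take a₁ = [3, 1], b₁ = [2, -3], a₂ = [1, -1], b₂ = [1, 0].
Each slice is an integer combination of E₁ = a₁b₁ᵀ and E₂ = a₂b₂ᵀ: S₀ = −E₁ + 6·E₂, S₁ = −2·E₁ − 12·E₂, S₂ = E₁ + 12·E₂; reading off coefficients, c₁ = [-1, -2, 1] and c₂ = [6, -12, 12].
Hence T = [3, 1] ⊗ [2, -3] ⊗ [-1, -2, 1] + [1, -1] ⊗ [1, 0] ⊗ [6, -12, 12], so rank(T) ≤ 2.
These bounds meet, so rank(T) = 2.
Check entry T[1,1,2] = -3: (1)·(-3)·(1) + (-1)·(0)·(12) = -3.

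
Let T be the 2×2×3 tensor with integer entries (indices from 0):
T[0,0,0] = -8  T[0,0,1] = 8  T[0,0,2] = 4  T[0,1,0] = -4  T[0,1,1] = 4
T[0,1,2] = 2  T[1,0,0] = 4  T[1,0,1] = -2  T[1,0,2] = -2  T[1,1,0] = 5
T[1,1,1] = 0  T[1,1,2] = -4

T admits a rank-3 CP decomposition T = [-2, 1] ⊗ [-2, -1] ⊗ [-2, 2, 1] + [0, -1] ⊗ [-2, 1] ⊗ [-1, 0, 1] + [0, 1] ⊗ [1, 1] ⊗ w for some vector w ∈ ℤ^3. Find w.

Subtract the known terms from T to get the rank-1 residual R = [0, 1] ⊗ [1, 1] ⊗ w, so R[i,j,k] = a[i]·b[j]·w[k]. Pick indices with nonzero a[1]·b[0] = (1)·(1) = 1. Only the fibre through (1,0,·) is needed: R[1,0,:] = T[1,0,:] − Σₗ aₗ[1]bₗ[0]cₗ = [4, -2, -2] − (1)·(-2)·[-2, 2, 1] − (-1)·(-2)·[-1, 0, 1] = [2, 2, -2]. Then w[k] = R[1,0,k] / 1 for each k, giving w = [2, 2, -2] / 1 = [2, 2, -2].

w = [2, 2, -2]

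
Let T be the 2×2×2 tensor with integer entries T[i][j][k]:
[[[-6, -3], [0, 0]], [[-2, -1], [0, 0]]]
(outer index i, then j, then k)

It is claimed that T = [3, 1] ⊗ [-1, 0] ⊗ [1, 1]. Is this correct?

No

Reconstruct entry (0,0,0) from the claimed factors: Σₗ aₗ[0]bₗ[0]cₗ[0] = (3)·(-1)·(1) = -3, but T[0,0,0] = -6. The claim is false.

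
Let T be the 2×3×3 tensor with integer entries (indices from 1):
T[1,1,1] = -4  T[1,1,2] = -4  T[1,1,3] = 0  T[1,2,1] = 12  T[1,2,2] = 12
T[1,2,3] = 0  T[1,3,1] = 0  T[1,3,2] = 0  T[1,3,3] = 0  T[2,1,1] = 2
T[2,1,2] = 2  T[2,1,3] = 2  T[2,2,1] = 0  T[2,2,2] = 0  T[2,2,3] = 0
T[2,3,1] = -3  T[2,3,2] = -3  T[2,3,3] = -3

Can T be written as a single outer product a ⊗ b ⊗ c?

No

The mode-3 unfolding of T (rows indexed by k, columns by (i,j) = (1,1), (1,2), (1,3), (2,1), (2,2), (2,3)) is [[-4, 12, 0, 2, 0, -3], [-4, 12, 0, 2, 0, -3], [0, 0, 0, 2, 0, -3]].
There the 2×2 minor on rows k ∈ {1, 3}, columns (i,j) ∈ {(1,1), (2,1)} is det [[-4, 2], [0, 2]] = -8 ≠ 0, so this unfolding has rank ≥ 2; CP rank is at least every unfolding rank, so rank(T) ≥ 2.
In particular rank(T) ≥ 2 > 1, so T is not rank-1.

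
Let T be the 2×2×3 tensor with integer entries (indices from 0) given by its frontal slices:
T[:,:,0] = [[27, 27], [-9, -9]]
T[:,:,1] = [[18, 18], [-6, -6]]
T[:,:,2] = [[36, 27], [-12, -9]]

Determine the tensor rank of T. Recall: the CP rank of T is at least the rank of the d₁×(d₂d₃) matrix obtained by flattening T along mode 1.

Lower bound: the mode-3 unfolding of T (rows indexed by k, columns by (i,j) = (0,0), (0,1), (1,0), (1,1)) is [[27, 27, -9, -9], [18, 18, -6, -6], [36, 27, -12, -9]].
There the 2×2 minor on rows k ∈ {0, 2}, columns (i,j) ∈ {(0,0), (0,1)} is det [[27, 27], [36, 27]] = -243 ≠ 0, so this unfolding has rank ≥ 2; CP rank is at least every unfolding rank, so rank(T) ≥ 2. (Flattening ranks never certify an upper bound on CP rank; for that we must actually write T with 2 rank-1 terms.)
Upper bound — finding two terms. Every mode-1 slice of T is a multiple of one matrix: T[i,:,:] = a[i]·M with a = [3, -1] and M = [[9, 6, 12], [9, 6, 9]] (rows indexed by j, columns by k). So it suffices to write M as a sum of two rank-1 matrices.
Splitting M by its rows (j = 0, 1), M = [1, 0][9, 6, 12]ᵀ + [0, 1][9, 6, 9]ᵀ.
Hence T = [3, -1] ⊗ [1, 0] ⊗ [9, 6, 12] + [3, -1] ⊗ [0, 1] ⊗ [9, 6, 9], so rank(T) ≤ 2.
These bounds meet, so rank(T) = 2.

2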